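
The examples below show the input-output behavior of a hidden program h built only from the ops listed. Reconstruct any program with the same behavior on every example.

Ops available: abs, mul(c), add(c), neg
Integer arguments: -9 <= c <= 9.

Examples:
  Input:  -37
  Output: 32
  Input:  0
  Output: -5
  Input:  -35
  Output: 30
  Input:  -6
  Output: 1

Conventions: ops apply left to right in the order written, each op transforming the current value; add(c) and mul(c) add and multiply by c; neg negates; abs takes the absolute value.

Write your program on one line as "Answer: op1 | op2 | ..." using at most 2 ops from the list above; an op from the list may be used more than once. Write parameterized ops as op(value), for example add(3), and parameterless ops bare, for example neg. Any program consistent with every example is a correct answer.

neg | add(-5)

Check, running the answer program on each example:
  -37 -> 37 -> 32
  0 -> 0 -> -5
  -35 -> 35 -> 30
  -6 -> 6 -> 1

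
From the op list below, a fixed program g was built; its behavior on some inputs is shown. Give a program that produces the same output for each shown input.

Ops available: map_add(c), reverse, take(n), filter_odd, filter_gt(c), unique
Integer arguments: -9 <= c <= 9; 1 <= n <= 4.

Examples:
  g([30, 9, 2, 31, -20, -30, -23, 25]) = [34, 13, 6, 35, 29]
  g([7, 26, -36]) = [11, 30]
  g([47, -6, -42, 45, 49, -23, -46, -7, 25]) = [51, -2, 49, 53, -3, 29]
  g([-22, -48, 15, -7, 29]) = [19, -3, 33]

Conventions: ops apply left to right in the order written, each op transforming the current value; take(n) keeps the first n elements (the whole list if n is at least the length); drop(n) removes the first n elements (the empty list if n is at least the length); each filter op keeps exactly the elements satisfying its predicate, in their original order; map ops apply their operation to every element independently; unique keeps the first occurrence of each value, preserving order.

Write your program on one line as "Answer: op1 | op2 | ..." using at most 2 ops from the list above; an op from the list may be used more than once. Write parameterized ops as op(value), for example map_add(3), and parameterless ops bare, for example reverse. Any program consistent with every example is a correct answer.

filter_gt(-9) | map_add(4)

Check, running the answer program on each example:
  [30, 9, 2, 31, -20, -30, -23, 25] -> [30, 9, 2, 31, 25] -> [34, 13, 6, 35, 29]
  [7, 26, -36] -> [7, 26] -> [11, 30]
  [47, -6, -42, 45, 49, -23, -46, -7, 25] -> [47, -6, 45, 49, -7, 25] -> [51, -2, 49, 53, -3, 29]
  [-22, -48, 15, -7, 29] -> [15, -7, 29] -> [19, -3, 33]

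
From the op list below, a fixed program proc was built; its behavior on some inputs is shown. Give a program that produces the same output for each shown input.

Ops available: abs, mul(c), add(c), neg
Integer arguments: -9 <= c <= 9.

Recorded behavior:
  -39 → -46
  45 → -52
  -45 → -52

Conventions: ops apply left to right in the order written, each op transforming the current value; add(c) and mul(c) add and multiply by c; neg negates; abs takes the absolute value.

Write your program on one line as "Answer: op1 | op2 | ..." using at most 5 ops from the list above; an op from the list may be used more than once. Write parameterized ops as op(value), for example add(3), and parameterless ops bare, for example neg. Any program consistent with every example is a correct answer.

abs | neg | add(2) | add(-9)

Check, running the answer program on each example:
  -39 -> 39 -> -39 -> -37 -> -46
  45 -> 45 -> -45 -> -43 -> -52
  -45 -> 45 -> -45 -> -43 -> -52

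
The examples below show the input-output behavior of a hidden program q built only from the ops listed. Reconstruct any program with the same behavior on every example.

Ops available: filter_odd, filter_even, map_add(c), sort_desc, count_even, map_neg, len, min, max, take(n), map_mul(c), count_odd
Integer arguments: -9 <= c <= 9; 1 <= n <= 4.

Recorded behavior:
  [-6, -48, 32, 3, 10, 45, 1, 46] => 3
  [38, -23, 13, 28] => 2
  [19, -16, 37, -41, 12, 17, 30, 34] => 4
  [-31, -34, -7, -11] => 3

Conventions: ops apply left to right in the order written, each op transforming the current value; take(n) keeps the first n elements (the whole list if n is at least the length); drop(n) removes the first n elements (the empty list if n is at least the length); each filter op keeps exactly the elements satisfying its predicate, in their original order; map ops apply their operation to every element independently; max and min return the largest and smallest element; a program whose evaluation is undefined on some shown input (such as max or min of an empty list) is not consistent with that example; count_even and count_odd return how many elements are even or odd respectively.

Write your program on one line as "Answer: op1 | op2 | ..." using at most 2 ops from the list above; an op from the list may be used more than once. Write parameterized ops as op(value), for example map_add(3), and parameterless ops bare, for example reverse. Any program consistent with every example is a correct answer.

filter_odd | len

Check, running the answer program on each example:
  [-6, -48, 32, 3, 10, 45, 1, 46] -> [3, 45, 1] -> 3
  [38, -23, 13, 28] -> [-23, 13] -> 2
  [19, -16, 37, -41, 12, 17, 30, 34] -> [19, 37, -41, 17] -> 4
  [-31, -34, -7, -11] -> [-31, -7, -11] -> 3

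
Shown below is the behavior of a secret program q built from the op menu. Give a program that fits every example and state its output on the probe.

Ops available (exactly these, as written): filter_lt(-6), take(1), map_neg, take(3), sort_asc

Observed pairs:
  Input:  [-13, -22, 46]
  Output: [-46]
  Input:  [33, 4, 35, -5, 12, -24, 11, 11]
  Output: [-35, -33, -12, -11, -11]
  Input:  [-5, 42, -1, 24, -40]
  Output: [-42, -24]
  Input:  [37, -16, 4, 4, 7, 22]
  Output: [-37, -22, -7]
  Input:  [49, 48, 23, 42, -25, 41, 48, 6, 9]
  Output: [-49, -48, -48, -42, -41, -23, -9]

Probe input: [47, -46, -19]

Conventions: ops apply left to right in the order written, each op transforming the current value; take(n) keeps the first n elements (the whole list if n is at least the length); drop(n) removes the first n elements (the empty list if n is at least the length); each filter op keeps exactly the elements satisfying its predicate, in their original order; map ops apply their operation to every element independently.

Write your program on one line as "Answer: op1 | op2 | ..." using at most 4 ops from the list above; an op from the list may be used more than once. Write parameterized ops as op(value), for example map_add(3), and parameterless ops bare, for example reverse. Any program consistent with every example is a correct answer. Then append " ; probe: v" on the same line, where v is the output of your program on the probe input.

map_neg | sort_asc | filter_lt(-6) ; probe: [-47]

Check, running the answer program on each example:
  [-13, -22, 46] -> [13, 22, -46] -> [-46, 13, 22] -> [-46]
  [33, 4, 35, -5, 12, -24, 11, 11] -> [-33, -4, -35, 5, -12, 24, -11, -11] -> [-35, -33, -12, -11, -11, -4, 5, 24] -> [-35, -33, -12, -11, -11]
  [-5, 42, -1, 24, -40] -> [5, -42, 1, -24, 40] -> [-42, -24, 1, 5, 40] -> [-42, -24]
  [37, -16, 4, 4, 7, 22] -> [-37, 16, -4, -4, -7, -22] -> [-37, -22, -7, -4, -4, 16] -> [-37, -22, -7]
  [49, 48, 23, 42, -25, 41, 48, 6, 9] -> [-49, -48, -23, -42, 25, -41, -48, -6, -9] -> [-49, -48, -48, -42, -41, -23, -9, -6, 25] -> [-49, -48, -48, -42, -41, -23, -9]
  probe: [47, -46, -19] -> [-47, 46, 19] -> [-47, 19, 46] -> [-47]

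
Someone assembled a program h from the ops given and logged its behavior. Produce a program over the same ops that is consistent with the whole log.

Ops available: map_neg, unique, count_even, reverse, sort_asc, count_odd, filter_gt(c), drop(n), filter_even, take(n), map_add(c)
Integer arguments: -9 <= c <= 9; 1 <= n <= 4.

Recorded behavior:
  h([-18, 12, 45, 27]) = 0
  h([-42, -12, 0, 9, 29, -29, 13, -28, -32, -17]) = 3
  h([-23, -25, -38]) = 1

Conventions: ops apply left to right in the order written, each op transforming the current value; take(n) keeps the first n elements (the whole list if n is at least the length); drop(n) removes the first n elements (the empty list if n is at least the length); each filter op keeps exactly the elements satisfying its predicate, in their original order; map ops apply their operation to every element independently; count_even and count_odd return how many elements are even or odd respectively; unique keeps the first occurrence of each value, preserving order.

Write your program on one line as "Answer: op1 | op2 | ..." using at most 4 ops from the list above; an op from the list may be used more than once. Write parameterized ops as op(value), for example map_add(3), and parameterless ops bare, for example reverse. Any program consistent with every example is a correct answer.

drop(2) | map_neg | filter_gt(-1) | count_even

Check, running the answer program on each example:
  [-18, 12, 45, 27] -> [45, 27] -> [-45, -27] -> [] -> 0
  [-42, -12, 0, 9, 29, -29, 13, -28, -32, -17] -> [0, 9, 29, -29, 13, -28, -32, -17] -> [0, -9, -29, 29, -13, 28, 32, 17] -> [0, 29, 28, 32, 17] -> 3
  [-23, -25, -38] -> [-38] -> [38] -> [38] -> 1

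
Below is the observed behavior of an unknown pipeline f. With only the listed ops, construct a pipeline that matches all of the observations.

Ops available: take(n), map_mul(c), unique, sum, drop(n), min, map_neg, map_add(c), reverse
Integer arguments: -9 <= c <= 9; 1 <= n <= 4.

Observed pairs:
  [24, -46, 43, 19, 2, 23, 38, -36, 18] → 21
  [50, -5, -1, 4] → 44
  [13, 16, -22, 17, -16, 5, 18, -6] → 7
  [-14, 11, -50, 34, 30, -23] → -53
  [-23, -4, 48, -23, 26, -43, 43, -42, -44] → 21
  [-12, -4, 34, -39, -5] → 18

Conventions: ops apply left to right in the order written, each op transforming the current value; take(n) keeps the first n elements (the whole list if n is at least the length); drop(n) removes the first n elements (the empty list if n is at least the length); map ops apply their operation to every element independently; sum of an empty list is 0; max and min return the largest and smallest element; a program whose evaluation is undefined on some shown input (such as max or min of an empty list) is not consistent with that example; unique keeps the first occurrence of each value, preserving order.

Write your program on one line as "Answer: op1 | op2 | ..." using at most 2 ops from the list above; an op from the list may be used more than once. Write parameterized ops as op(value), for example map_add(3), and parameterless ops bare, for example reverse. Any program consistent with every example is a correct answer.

take(3) | sum

Check, running the answer program on each example:
  [24, -46, 43, 19, 2, 23, 38, -36, 18] -> [24, -46, 43] -> 21
  [50, -5, -1, 4] -> [50, -5, -1] -> 44
  [13, 16, -22, 17, -16, 5, 18, -6] -> [13, 16, -22] -> 7
  [-14, 11, -50, 34, 30, -23] -> [-14, 11, -50] -> -53
  [-23, -4, 48, -23, 26, -43, 43, -42, -44] -> [-23, -4, 48] -> 21
  [-12, -4, 34, -39, -5] -> [-12, -4, 34] -> 18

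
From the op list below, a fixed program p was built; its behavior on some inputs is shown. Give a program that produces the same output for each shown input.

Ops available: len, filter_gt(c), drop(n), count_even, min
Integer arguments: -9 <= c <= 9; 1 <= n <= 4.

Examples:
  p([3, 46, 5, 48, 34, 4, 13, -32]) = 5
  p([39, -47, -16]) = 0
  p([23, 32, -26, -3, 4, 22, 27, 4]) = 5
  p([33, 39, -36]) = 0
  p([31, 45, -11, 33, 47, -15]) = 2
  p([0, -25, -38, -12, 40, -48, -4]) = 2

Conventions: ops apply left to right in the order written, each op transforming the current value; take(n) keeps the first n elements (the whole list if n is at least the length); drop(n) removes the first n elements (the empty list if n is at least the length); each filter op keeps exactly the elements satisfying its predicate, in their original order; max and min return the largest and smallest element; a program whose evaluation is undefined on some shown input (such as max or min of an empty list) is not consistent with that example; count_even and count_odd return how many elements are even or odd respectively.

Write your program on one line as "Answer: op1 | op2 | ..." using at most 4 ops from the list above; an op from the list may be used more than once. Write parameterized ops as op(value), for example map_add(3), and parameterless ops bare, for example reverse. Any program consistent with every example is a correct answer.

drop(2) | filter_gt(-9) | len

Check, running the answer program on each example:
  [3, 46, 5, 48, 34, 4, 13, -32] -> [5, 48, 34, 4, 13, -32] -> [5, 48, 34, 4, 13] -> 5
  [39, -47, -16] -> [-16] -> [] -> 0
  [23, 32, -26, -3, 4, 22, 27, 4] -> [-26, -3, 4, 22, 27, 4] -> [-3, 4, 22, 27, 4] -> 5
  [33, 39, -36] -> [-36] -> [] -> 0
  [31, 45, -11, 33, 47, -15] -> [-11, 33, 47, -15] -> [33, 47] -> 2
  [0, -25, -38, -12, 40, -48, -4] -> [-38, -12, 40, -48, -4] -> [40, -4] -> 2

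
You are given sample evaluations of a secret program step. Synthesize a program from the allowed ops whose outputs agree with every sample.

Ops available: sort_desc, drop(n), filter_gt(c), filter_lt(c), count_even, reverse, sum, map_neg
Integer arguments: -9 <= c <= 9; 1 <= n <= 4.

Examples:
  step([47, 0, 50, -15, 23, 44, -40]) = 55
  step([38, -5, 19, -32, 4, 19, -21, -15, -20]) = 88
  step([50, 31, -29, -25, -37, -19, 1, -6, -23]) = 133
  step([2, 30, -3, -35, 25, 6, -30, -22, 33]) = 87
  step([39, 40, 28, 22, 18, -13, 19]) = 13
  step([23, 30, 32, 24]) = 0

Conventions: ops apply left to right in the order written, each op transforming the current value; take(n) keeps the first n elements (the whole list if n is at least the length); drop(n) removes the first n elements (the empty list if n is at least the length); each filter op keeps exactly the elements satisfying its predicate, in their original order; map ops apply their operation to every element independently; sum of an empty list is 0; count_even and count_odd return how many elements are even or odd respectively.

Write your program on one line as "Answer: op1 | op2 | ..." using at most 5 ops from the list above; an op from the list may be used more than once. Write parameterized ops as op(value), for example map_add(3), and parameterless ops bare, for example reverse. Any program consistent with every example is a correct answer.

filter_lt(5) | filter_lt(-7) | map_neg | sum

Check, running the answer program on each example:
  [47, 0, 50, -15, 23, 44, -40] -> [0, -15, -40] -> [-15, -40] -> [15, 40] -> 55
  [38, -5, 19, -32, 4, 19, -21, -15, -20] -> [-5, -32, 4, -21, -15, -20] -> [-32, -21, -15, -20] -> [32, 21, 15, 20] -> 88
  [50, 31, -29, -25, -37, -19, 1, -6, -23] -> [-29, -25, -37, -19, 1, -6, -23] -> [-29, -25, -37, -19, -23] -> [29, 25, 37, 19, 23] -> 133
  [2, 30, -3, -35, 25, 6, -30, -22, 33] -> [2, -3, -35, -30, -22] -> [-35, -30, -22] -> [35, 30, 22] -> 87
  [39, 40, 28, 22, 18, -13, 19] -> [-13] -> [-13] -> [13] -> 13
  [23, 30, 32, 24] -> [] -> [] -> [] -> 0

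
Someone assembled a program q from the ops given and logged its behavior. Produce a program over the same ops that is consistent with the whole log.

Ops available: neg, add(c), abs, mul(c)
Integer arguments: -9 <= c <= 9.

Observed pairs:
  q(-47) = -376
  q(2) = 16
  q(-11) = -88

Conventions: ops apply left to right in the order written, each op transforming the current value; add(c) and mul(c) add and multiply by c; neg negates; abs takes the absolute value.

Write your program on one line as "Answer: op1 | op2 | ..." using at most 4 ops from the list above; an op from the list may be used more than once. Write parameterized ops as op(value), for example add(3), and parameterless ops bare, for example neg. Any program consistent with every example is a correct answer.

neg | mul(8) | neg

Check, running the answer program on each example:
  -47 -> 47 -> 376 -> -376
  2 -> -2 -> -16 -> 16
  -11 -> 11 -> 88 -> -88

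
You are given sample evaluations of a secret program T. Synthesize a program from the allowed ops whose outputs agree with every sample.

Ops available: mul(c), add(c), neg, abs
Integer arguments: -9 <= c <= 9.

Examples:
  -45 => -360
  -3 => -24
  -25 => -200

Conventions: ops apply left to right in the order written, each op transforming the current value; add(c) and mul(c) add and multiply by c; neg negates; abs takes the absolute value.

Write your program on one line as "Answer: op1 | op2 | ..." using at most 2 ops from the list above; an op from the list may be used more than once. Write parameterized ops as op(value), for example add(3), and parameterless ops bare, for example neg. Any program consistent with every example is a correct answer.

neg | mul(-8)

Check, running the answer program on each example:
  -45 -> 45 -> -360
  -3 -> 3 -> -24
  -25 -> 25 -> -200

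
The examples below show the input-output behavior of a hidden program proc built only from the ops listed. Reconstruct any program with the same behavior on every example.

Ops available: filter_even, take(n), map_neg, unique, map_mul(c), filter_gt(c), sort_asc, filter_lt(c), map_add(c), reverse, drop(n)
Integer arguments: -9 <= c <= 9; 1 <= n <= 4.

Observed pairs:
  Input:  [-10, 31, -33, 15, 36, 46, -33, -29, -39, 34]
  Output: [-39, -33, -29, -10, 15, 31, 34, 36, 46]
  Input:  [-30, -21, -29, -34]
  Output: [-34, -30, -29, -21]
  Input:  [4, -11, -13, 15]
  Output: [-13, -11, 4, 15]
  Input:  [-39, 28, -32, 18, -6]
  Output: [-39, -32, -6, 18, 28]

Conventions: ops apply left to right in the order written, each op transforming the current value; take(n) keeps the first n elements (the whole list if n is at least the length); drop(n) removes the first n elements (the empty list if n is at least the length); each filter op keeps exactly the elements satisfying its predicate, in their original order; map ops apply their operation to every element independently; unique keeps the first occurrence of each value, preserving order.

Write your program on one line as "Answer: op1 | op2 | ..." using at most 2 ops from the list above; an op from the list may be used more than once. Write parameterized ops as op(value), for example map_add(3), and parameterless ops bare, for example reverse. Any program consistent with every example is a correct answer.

sort_asc | unique

Check, running the answer program on each example:
  [-10, 31, -33, 15, 36, 46, -33, -29, -39, 34] -> [-39, -33, -33, -29, -10, 15, 31, 34, 36, 46] -> [-39, -33, -29, -10, 15, 31, 34, 36, 46]
  [-30, -21, -29, -34] -> [-34, -30, -29, -21] -> [-34, -30, -29, -21]
  [4, -11, -13, 15] -> [-13, -11, 4, 15] -> [-13, -11, 4, 15]
  [-39, 28, -32, 18, -6] -> [-39, -32, -6, 18, 28] -> [-39, -32, -6, 18, 28]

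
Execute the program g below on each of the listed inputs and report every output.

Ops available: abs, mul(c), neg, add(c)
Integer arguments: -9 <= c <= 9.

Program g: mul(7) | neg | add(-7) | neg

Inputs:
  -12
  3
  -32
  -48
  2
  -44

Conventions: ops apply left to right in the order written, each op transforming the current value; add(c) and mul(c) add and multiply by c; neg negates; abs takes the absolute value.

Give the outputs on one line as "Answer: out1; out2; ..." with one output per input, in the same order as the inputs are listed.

-77; 28; -217; -329; 21; -301

Execution, op by op:
  -12 -> -84 -> 84 -> 77 -> -77
  3 -> 21 -> -21 -> -28 -> 28
  -32 -> -224 -> 224 -> 217 -> -217
  -48 -> -336 -> 336 -> 329 -> -329
  2 -> 14 -> -14 -> -21 -> 21
  -44 -> -308 -> 308 -> 301 -> -301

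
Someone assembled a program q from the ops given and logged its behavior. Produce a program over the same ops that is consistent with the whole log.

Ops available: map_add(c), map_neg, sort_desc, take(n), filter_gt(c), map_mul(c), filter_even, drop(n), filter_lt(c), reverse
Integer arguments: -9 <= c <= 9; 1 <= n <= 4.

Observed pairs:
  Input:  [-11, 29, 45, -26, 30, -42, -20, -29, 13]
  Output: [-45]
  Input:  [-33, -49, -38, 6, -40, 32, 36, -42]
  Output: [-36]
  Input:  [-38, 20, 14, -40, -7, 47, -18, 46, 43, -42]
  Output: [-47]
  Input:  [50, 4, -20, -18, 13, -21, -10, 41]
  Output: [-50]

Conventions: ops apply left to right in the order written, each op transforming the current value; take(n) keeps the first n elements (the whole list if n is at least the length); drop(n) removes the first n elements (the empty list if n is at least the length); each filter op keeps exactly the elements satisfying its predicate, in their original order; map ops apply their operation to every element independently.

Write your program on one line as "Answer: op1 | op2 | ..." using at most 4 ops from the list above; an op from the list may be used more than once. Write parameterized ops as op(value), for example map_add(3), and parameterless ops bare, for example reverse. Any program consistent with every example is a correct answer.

reverse | sort_desc | map_neg | take(1)

Check, running the answer program on each example:
  [-11, 29, 45, -26, 30, -42, -20, -29, 13] -> [13, -29, -20, -42, 30, -26, 45, 29, -11] -> [45, 30, 29, 13, -11, -20, -26, -29, -42] -> [-45, -30, -29, -13, 11, 20, 26, 29, 42] -> [-45]
  [-33, -49, -38, 6, -40, 32, 36, -42] -> [-42, 36, 32, -40, 6, -38, -49, -33] -> [36, 32, 6, -33, -38, -40, -42, -49] -> [-36, -32, -6, 33, 38, 40, 42, 49] -> [-36]
  [-38, 20, 14, -40, -7, 47, -18, 46, 43, -42] -> [-42, 43, 46, -18, 47, -7, -40, 14, 20, -38] -> [47, 46, 43, 20, 14, -7, -18, -38, -40, -42] -> [-47, -46, -43, -20, -14, 7, 18, 38, 40, 42] -> [-47]
  [50, 4, -20, -18, 13, -21, -10, 41] -> [41, -10, -21, 13, -18, -20, 4, 50] -> [50, 41, 13, 4, -10, -18, -20, -21] -> [-50, -41, -13, -4, 10, 18, 20, 21] -> [-50]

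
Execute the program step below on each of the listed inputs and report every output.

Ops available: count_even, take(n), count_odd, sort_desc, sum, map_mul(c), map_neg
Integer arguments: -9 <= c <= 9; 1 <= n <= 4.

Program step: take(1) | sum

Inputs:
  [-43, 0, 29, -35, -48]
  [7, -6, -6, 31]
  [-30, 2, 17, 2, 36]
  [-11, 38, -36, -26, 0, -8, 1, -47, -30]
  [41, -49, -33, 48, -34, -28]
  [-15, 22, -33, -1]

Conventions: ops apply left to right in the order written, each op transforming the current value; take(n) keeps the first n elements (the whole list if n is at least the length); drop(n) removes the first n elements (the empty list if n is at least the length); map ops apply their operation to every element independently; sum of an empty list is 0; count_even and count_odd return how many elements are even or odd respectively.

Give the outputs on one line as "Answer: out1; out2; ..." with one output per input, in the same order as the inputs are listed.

Execution, op by op:
  [-43, 0, 29, -35, -48] -> [-43] -> -43
  [7, -6, -6, 31] -> [7] -> 7
  [-30, 2, 17, 2, 36] -> [-30] -> -30
  [-11, 38, -36, -26, 0, -8, 1, -47, -30] -> [-11] -> -11
  [41, -49, -33, 48, -34, -28] -> [41] -> 41
  [-15, 22, -33, -1] -> [-15] -> -15

-43; 7; -30; -11; 41; -15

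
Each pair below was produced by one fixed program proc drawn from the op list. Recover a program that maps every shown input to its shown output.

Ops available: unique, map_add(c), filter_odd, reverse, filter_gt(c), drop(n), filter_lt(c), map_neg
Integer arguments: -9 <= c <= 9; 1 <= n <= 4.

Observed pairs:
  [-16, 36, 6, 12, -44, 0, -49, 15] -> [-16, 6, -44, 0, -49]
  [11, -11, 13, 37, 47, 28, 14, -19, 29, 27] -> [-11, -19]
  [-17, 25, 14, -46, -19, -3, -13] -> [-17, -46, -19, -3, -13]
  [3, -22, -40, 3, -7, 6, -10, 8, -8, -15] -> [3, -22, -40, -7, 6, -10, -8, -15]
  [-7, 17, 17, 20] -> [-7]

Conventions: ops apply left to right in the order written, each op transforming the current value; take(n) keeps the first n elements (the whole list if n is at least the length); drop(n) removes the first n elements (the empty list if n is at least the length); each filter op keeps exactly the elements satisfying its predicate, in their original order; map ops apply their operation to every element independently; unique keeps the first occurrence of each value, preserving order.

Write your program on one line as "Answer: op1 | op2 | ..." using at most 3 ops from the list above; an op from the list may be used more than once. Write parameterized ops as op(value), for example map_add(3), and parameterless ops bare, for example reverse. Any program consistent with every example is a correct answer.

filter_lt(7) | unique

Check, running the answer program on each example:
  [-16, 36, 6, 12, -44, 0, -49, 15] -> [-16, 6, -44, 0, -49] -> [-16, 6, -44, 0, -49]
  [11, -11, 13, 37, 47, 28, 14, -19, 29, 27] -> [-11, -19] -> [-11, -19]
  [-17, 25, 14, -46, -19, -3, -13] -> [-17, -46, -19, -3, -13] -> [-17, -46, -19, -3, -13]
  [3, -22, -40, 3, -7, 6, -10, 8, -8, -15] -> [3, -22, -40, 3, -7, 6, -10, -8, -15] -> [3, -22, -40, -7, 6, -10, -8, -15]
  [-7, 17, 17, 20] -> [-7] -> [-7]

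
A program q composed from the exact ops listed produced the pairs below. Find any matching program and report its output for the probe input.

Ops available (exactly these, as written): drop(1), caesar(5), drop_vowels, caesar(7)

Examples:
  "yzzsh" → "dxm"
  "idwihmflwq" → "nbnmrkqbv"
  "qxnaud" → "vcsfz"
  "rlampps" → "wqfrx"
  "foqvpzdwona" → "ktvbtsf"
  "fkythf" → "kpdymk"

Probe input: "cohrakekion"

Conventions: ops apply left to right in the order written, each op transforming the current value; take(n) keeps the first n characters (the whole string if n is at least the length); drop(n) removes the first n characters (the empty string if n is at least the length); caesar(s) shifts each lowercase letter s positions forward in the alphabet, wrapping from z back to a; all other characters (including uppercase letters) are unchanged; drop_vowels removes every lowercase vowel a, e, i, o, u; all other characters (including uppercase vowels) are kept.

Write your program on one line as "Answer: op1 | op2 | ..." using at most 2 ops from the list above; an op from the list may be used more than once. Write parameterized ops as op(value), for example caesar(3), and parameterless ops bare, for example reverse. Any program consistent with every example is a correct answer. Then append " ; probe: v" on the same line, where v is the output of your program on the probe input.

caesar(5) | drop_vowels ; probe: "htmwfpjpnts"

Check, running the answer program on each example:
  "yzzsh" -> "deexm" -> "dxm"
  "idwihmflwq" -> "nibnmrkqbv" -> "nbnmrkqbv"
  "qxnaud" -> "vcsfzi" -> "vcsfz"
  "rlampps" -> "wqfruux" -> "wqfrx"
  "foqvpzdwona" -> "ktvaueibtsf" -> "ktvbtsf"
  "fkythf" -> "kpdymk" -> "kpdymk"
  probe: "cohrakekion" -> "htmwfpjpnts" -> "htmwfpjpnts"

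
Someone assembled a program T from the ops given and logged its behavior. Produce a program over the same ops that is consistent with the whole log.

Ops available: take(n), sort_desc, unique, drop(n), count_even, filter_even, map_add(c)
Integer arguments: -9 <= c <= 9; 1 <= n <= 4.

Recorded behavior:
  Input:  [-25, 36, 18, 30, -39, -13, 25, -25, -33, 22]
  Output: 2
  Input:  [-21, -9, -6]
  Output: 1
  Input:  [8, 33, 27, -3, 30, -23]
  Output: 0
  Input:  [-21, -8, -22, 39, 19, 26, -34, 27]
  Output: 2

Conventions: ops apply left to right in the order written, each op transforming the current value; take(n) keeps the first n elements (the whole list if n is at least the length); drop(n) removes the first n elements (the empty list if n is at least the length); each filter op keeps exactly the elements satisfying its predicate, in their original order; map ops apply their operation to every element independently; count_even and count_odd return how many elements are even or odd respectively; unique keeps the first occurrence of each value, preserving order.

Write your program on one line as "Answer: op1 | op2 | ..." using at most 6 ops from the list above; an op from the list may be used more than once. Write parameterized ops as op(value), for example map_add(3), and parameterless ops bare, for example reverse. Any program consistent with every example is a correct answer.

drop(1) | take(2) | sort_desc | filter_even | count_even

Check, running the answer program on each example:
  [-25, 36, 18, 30, -39, -13, 25, -25, -33, 22] -> [36, 18, 30, -39, -13, 25, -25, -33, 22] -> [36, 18] -> [36, 18] -> [36, 18] -> 2
  [-21, -9, -6] -> [-9, -6] -> [-9, -6] -> [-6, -9] -> [-6] -> 1
  [8, 33, 27, -3, 30, -23] -> [33, 27, -3, 30, -23] -> [33, 27] -> [33, 27] -> [] -> 0
  [-21, -8, -22, 39, 19, 26, -34, 27] -> [-8, -22, 39, 19, 26, -34, 27] -> [-8, -22] -> [-8, -22] -> [-8, -22] -> 2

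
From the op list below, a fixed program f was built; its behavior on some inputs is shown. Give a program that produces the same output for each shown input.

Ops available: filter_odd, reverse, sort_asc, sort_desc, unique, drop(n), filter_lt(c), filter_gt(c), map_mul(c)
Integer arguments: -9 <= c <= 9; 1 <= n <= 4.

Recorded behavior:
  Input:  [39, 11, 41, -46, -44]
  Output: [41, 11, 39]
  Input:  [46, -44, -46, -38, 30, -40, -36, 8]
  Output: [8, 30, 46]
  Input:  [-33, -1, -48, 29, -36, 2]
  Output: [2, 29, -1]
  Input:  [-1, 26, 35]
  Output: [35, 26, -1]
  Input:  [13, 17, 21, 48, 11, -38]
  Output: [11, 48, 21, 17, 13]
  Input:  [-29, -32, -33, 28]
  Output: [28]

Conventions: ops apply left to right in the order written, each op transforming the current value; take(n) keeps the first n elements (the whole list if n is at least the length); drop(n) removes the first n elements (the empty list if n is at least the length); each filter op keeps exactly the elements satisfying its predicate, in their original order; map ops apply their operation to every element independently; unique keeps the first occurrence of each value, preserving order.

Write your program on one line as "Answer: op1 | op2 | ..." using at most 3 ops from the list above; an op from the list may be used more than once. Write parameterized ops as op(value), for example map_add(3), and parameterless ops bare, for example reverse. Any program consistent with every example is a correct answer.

reverse | filter_gt(-9)

Check, running the answer program on each example:
  [39, 11, 41, -46, -44] -> [-44, -46, 41, 11, 39] -> [41, 11, 39]
  [46, -44, -46, -38, 30, -40, -36, 8] -> [8, -36, -40, 30, -38, -46, -44, 46] -> [8, 30, 46]
  [-33, -1, -48, 29, -36, 2] -> [2, -36, 29, -48, -1, -33] -> [2, 29, -1]
  [-1, 26, 35] -> [35, 26, -1] -> [35, 26, -1]
  [13, 17, 21, 48, 11, -38] -> [-38, 11, 48, 21, 17, 13] -> [11, 48, 21, 17, 13]
  [-29, -32, -33, 28] -> [28, -33, -32, -29] -> [28]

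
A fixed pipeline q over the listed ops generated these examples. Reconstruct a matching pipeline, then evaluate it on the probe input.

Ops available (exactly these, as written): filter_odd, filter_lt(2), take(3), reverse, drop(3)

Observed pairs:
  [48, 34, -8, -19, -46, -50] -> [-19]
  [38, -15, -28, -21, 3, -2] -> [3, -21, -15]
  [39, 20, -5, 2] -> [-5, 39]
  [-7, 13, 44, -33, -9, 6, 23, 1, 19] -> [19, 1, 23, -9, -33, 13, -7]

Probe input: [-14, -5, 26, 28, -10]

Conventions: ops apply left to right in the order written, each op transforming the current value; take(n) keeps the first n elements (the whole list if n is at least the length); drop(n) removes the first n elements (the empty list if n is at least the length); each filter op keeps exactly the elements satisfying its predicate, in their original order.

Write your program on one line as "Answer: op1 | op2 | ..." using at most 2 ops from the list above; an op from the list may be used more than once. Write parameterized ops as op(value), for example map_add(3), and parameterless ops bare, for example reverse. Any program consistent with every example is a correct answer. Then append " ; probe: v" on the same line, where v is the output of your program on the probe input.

filter_odd | reverse ; probe: [-5]

Check, running the answer program on each example:
  [48, 34, -8, -19, -46, -50] -> [-19] -> [-19]
  [38, -15, -28, -21, 3, -2] -> [-15, -21, 3] -> [3, -21, -15]
  [39, 20, -5, 2] -> [39, -5] -> [-5, 39]
  [-7, 13, 44, -33, -9, 6, 23, 1, 19] -> [-7, 13, -33, -9, 23, 1, 19] -> [19, 1, 23, -9, -33, 13, -7]
  probe: [-14, -5, 26, 28, -10] -> [-5] -> [-5]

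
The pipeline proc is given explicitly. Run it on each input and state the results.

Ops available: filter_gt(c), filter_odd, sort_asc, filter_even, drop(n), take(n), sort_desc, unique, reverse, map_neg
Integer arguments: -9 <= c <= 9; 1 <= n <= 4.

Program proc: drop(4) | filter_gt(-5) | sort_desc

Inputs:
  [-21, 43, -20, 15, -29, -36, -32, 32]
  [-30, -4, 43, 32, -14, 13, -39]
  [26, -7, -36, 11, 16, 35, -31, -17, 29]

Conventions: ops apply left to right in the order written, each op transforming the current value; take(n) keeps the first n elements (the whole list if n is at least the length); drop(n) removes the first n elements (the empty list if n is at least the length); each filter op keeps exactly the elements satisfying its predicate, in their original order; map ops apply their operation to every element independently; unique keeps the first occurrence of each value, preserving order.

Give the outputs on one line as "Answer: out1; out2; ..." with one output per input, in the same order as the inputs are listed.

Execution, op by op:
  [-21, 43, -20, 15, -29, -36, -32, 32] -> [-29, -36, -32, 32] -> [32] -> [32]
  [-30, -4, 43, 32, -14, 13, -39] -> [-14, 13, -39] -> [13] -> [13]
  [26, -7, -36, 11, 16, 35, -31, -17, 29] -> [16, 35, -31, -17, 29] -> [16, 35, 29] -> [35, 29, 16]

[32]; [13]; [35, 29, 16]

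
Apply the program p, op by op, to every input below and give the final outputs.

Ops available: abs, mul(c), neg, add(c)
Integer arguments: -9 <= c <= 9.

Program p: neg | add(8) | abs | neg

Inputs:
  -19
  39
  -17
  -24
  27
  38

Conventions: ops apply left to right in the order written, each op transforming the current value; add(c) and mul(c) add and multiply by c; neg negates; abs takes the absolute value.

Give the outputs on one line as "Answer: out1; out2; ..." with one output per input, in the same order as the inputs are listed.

-27; -31; -25; -32; -19; -30

Execution, op by op:
  -19 -> 19 -> 27 -> 27 -> -27
  39 -> -39 -> -31 -> 31 -> -31
  -17 -> 17 -> 25 -> 25 -> -25
  -24 -> 24 -> 32 -> 32 -> -32
  27 -> -27 -> -19 -> 19 -> -19
  38 -> -38 -> -30 -> 30 -> -30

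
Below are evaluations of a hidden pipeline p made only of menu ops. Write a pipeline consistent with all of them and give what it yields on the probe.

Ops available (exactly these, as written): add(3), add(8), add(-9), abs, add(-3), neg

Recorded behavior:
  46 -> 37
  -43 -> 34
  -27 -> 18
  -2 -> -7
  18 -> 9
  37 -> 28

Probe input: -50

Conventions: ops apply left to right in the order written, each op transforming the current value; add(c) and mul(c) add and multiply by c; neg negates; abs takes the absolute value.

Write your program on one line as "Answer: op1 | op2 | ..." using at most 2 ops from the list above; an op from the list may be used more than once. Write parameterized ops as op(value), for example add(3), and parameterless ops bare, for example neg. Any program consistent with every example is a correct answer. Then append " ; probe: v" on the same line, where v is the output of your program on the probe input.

abs | add(-9) ; probe: 41

Check, running the answer program on each example:
  46 -> 46 -> 37
  -43 -> 43 -> 34
  -27 -> 27 -> 18
  -2 -> 2 -> -7
  18 -> 18 -> 9
  37 -> 37 -> 28
  probe: -50 -> 50 -> 41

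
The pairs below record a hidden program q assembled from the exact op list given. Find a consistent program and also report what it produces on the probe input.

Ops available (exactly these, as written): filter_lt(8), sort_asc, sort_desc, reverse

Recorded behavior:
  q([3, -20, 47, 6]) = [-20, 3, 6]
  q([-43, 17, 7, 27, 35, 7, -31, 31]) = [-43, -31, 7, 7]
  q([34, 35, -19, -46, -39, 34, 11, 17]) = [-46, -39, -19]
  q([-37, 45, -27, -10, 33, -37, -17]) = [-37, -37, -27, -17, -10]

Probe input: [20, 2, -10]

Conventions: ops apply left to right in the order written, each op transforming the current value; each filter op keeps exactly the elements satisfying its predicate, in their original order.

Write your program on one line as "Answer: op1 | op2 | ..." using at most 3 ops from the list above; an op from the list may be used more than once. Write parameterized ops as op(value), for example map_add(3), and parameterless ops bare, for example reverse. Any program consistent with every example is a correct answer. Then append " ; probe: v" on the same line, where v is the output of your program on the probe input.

filter_lt(8) | sort_asc ; probe: [-10, 2]

Check, running the answer program on each example:
  [3, -20, 47, 6] -> [3, -20, 6] -> [-20, 3, 6]
  [-43, 17, 7, 27, 35, 7, -31, 31] -> [-43, 7, 7, -31] -> [-43, -31, 7, 7]
  [34, 35, -19, -46, -39, 34, 11, 17] -> [-19, -46, -39] -> [-46, -39, -19]
  [-37, 45, -27, -10, 33, -37, -17] -> [-37, -27, -10, -37, -17] -> [-37, -37, -27, -17, -10]
  probe: [20, 2, -10] -> [2, -10] -> [-10, 2]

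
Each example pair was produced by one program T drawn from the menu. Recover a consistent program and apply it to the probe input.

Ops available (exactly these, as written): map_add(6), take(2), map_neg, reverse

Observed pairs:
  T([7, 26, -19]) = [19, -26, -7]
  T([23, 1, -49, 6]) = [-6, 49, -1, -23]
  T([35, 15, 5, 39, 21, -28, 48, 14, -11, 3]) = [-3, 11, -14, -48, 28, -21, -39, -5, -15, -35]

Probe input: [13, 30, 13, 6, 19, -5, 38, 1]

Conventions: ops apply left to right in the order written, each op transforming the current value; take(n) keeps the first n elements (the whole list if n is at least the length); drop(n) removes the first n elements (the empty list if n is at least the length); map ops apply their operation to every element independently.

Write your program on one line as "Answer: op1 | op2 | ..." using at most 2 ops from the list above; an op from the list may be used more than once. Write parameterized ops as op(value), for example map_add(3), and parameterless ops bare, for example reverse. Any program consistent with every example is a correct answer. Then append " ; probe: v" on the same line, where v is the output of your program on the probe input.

map_neg | reverse ; probe: [-1, -38, 5, -19, -6, -13, -30, -13]

Check, running the answer program on each example:
  [7, 26, -19] -> [-7, -26, 19] -> [19, -26, -7]
  [23, 1, -49, 6] -> [-23, -1, 49, -6] -> [-6, 49, -1, -23]
  [35, 15, 5, 39, 21, -28, 48, 14, -11, 3] -> [-35, -15, -5, -39, -21, 28, -48, -14, 11, -3] -> [-3, 11, -14, -48, 28, -21, -39, -5, -15, -35]
  probe: [13, 30, 13, 6, 19, -5, 38, 1] -> [-13, -30, -13, -6, -19, 5, -38, -1] -> [-1, -38, 5, -19, -6, -13, -30, -13]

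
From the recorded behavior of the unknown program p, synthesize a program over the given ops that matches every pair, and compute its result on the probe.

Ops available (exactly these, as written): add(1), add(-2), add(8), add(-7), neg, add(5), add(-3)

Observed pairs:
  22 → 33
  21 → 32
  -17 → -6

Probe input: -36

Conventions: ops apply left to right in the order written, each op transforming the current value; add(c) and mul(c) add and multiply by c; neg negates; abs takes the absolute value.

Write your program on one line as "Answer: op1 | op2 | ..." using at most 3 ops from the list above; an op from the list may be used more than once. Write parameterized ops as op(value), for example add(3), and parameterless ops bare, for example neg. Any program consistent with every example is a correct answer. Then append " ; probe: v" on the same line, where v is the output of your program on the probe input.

add(5) | add(8) | add(-2) ; probe: -25

Check, running the answer program on each example:
  22 -> 27 -> 35 -> 33
  21 -> 26 -> 34 -> 32
  -17 -> -12 -> -4 -> -6
  probe: -36 -> -31 -> -23 -> -25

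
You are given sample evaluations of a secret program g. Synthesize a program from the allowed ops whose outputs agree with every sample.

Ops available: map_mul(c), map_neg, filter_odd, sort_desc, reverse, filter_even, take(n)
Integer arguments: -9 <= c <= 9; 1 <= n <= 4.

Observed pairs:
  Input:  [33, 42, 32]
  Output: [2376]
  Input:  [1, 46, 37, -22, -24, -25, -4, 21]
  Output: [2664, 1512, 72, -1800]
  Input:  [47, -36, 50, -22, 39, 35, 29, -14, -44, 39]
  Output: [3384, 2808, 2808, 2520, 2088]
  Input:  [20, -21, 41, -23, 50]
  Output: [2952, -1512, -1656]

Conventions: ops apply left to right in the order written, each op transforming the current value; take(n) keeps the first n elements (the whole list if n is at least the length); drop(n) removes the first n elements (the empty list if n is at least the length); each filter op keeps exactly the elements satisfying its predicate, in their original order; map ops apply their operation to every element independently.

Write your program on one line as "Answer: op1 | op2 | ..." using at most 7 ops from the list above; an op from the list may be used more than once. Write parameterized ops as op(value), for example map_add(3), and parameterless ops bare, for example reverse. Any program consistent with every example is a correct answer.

sort_desc | filter_odd | reverse | map_mul(9) | map_mul(8) | reverse

Check, running the answer program on each example:
  [33, 42, 32] -> [42, 33, 32] -> [33] -> [33] -> [297] -> [2376] -> [2376]
  [1, 46, 37, -22, -24, -25, -4, 21] -> [46, 37, 21, 1, -4, -22, -24, -25] -> [37, 21, 1, -25] -> [-25, 1, 21, 37] -> [-225, 9, 189, 333] -> [-1800, 72, 1512, 2664] -> [2664, 1512, 72, -1800]
  [47, -36, 50, -22, 39, 35, 29, -14, -44, 39] -> [50, 47, 39, 39, 35, 29, -14, -22, -36, -44] -> [47, 39, 39, 35, 29] -> [29, 35, 39, 39, 47] -> [261, 315, 351, 351, 423] -> [2088, 2520, 2808, 2808, 3384] -> [3384, 2808, 2808, 2520, 2088]
  [20, -21, 41, -23, 50] -> [50, 41, 20, -21, -23] -> [41, -21, -23] -> [-23, -21, 41] -> [-207, -189, 369] -> [-1656, -1512, 2952] -> [2952, -1512, -1656]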